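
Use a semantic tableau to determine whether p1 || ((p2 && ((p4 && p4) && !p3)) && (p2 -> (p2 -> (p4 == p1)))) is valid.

Assume the negation and expand:
Initial set: {!(p1 || ((p2 && ((p4 && p4) && !p3)) && (p2 -> (p2 -> (p4 == p1)))))}.
!(p1 || ((p2 && ((p4 && p4) && !p3)) && (p2 -> (p2 -> (p4 == p1))))): α-rule — add !p1, !((p2 && ((p4 && p4) && !p3)) && (p2 -> (p2 -> (p4 == p1)))).
!((p2 && ((p4 && p4) && !p3)) && (p2 -> (p2 -> (p4 == p1)))): β-rule — branch into !(p2 && ((p4 && p4) && !p3))  //  !(p2 -> (p2 -> (p4 == p1))).
  branch 1 (add !(p2 && ((p4 && p4) && !p3))):
    !(p2 && ((p4 && p4) && !p3)): β-rule — branch into !p2  //  !((p4 && p4) && !p3).
      branch 1.1 (add !p2):
        ○ open, literals {p1=F, p2=F}.
      branch 1.2 (add !((p4 && p4) && !p3)):
        !((p4 && p4) && !p3): β-rule — branch into !(p4 && p4)  //  !!p3.
          branch 1.2.1 (add !(p4 && p4)):
            !(p4 && p4): β-rule — branch into !p4  //  !p4.
              branch 1.2.1.1 (add !p4):
                ○ open, literals {p1=F, p4=F}.
              branch 1.2.1.2 (add !p4):
                ○ open, literals {p1=F, p4=F}.
          branch 1.2.2 (add !!p3):
            ○ open, literals {p1=F, p3=T}.
  branch 2 (add !(p2 -> (p2 -> (p4 == p1)))):
    !(p2 -> (p2 -> (p4 == p1))): α-rule — add p2, !(p2 -> (p4 == p1)).
    !(p2 -> (p4 == p1)): α-rule — add p2, !(p4 == p1).
    !(p4 == p1): β-rule — branch into p4, !p1  //  !p4, p1.
      branch 2.1 (add p4, !p1):
        ○ open, literals {p1=F, p2=T, p4=T}.
      branch 2.2 (add !p4, p1):
        × closes — contains both p1 and !p1.
1 branch closed, 5 open.
An open branch gives a countermodel: p1=F, p2=F (unmentioned atoms arbitrary); under it the original formula is false.

Not valid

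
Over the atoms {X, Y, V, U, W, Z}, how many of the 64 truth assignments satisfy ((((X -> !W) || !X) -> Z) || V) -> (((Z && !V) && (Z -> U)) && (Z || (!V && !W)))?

Initial set: {(((((X -> !W) || !X) -> Z) || V) -> (((Z && !V) && (Z -> U)) && (Z || (!V && !W))))}.
(((((X -> !W) || !X) -> Z) || V) -> (((Z && !V) && (Z -> U)) && (Z || (!V && !W)))): β-rule — branch into !((((X -> !W) || !X) -> Z) || V)  //  (((Z && !V) && (Z -> U)) && (Z || (!V && !W))).
  branch 1 (add !((((X -> !W) || !X) -> Z) || V)):
    !((((X -> !W) || !X) -> Z) || V): α-rule — add !(((X -> !W) || !X) -> Z), !V.
    !(((X -> !W) || !X) -> Z): α-rule — add ((X -> !W) || !X), !Z.
    ((X -> !W) || !X): β-rule — branch into (X -> !W)  //  !X.
      branch 1.1 (add (X -> !W)):
        (X -> !W): β-rule — branch into !X  //  !W.
          branch 1.1.1 (add !X):
            ○ open, literals {V=false, X=false, Z=false}.
          branch 1.1.2 (add !W):
            ○ open, literals {V=false, W=false, Z=false}.
      branch 1.2 (add !X):
        ○ open, literals {V=false, X=false, Z=false}.
  branch 2 (add (((Z && !V) && (Z -> U)) && (Z || (!V && !W)))):
    (((Z && !V) && (Z -> U)) && (Z || (!V && !W))): α-rule — add ((Z && !V) && (Z -> U)), (Z || (!V && !W)).
    ((Z && !V) && (Z -> U)): α-rule — add (Z && !V), (Z -> U).
    (Z && !V): α-rule — add Z, !V.
    (Z || (!V && !W)): β-rule — branch into Z  //  (!V && !W).
      branch 2.1 (add Z):
        (Z -> U): β-rule — branch into !Z  //  U.
          branch 2.1.1 (add !Z):
            × closes — contains both Z and !Z.
          branch 2.1.2 (add U):
            ○ open, literals {U=true, V=false, Z=true}.
      branch 2.2 (add (!V && !W)):
        (!V && !W): α-rule — add !V, !W.
        (Z -> U): β-rule — branch into !Z  //  U.
          branch 2.2.1 (add !Z):
            × closes — contains both Z and !Z.
          branch 2.2.2 (add U):
            ○ open, literals {U=true, V=false, W=false, Z=true}.
2 branches closed, 5 open.
Each open branch fixes some atoms; the unmentioned ones are free. Counting distinct full assignments: branch {V=false, X=false, Z=false} (Y, U, W) contributes 8 new; branch {V=false, W=false, Z=false} (X, Y, U) contributes 4 new; branch {V=false, X=false, Z=false} (Y, U, W) contributes 0 new; branch {U=true, V=false, Z=true} (X, Y, W) contributes 8 new; branch {U=true, V=false, W=false, Z=true} (X, Y) contributes 0 new. Total: 20.

20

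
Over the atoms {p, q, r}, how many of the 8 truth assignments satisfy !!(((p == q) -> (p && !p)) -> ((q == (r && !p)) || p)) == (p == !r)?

Initial set: {(!!(((p == q) -> (p && !p)) -> ((q == (r && !p)) || p)) == (p == !r))}.
(!!(((p == q) -> (p && !p)) -> ((q == (r && !p)) || p)) == (p == !r)): β-rule — branch into !!(((p == q) -> (p && !p)) -> ((q == (r && !p)) || p)), (p == !r)  //  !!!(((p == q) -> (p && !p)) -> ((q == (r && !p)) || p)), !(p == !r).
  branch 1 (add !!(((p == q) -> (p && !p)) -> ((q == (r && !p)) || p)), (p == !r)):
    !!(((p == q) -> (p && !p)) -> ((q == (r && !p)) || p)): drop double negation, giving (((p == q) -> (p && !p)) -> ((q == (r && !p)) || p)).
    (p == !r): β-rule — branch into p, !r  //  !p, !!r.
      branch 1.1 (add p, !r):
        (((p == q) -> (p && !p)) -> ((q == (r && !p)) || p)): β-rule — branch into !((p == q) -> (p && !p))  //  ((q == (r && !p)) || p).
          branch 1.1.1 (add !((p == q) -> (p && !p))):
            !((p == q) -> (p && !p)): α-rule — add (p == q), !(p && !p).
            (p == q): β-rule — branch into p, q  //  !p, !q.
              branch 1.1.1.1 (add p, q):
                !(p && !p): β-rule — branch into !p  //  !!p.
                  branch 1.1.1.1.1 (add !p):
                    × closes — contains both p and !p.
                  branch 1.1.1.1.2 (add !!p):
                    ○ open, literals {p=T, q=T, r=F}.
              branch 1.1.1.2 (add !p, !q):
                × closes — contains both p and !p.
          branch 1.1.2 (add ((q == (r && !p)) || p)):
            ((q == (r && !p)) || p): β-rule — branch into (q == (r && !p))  //  p.
              branch 1.1.2.1 (add (q == (r && !p))):
                (q == (r && !p)): β-rule — branch into q, (r && !p)  //  !q, !(r && !p).
                  branch 1.1.2.1.1 (add q, (r && !p)):
                    (r && !p): α-rule — add r, !p.
                    × closes — contains both r and !r.
                  branch 1.1.2.1.2 (add !q, !(r && !p)):
                    !(r && !p): β-rule — branch into !r  //  !!p.
                      branch 1.1.2.1.2.1 (add !r):
                        ○ open, literals {p=T, q=F, r=F}.
                      branch 1.1.2.1.2.2 (add !!p):
                        ○ open, literals {p=T, q=F, r=F}.
              branch 1.1.2.2 (add p):
                ○ open, literals {p=T, r=F}.
      branch 1.2 (add !p, !!r):
        (((p == q) -> (p && !p)) -> ((q == (r && !p)) || p)): β-rule — branch into !((p == q) -> (p && !p))  //  ((q == (r && !p)) || p).
          branch 1.2.1 (add !((p == q) -> (p && !p))):
            !((p == q) -> (p && !p)): α-rule — add (p == q), !(p && !p).
            (p == q): β-rule — branch into p, q  //  !p, !q.
              branch 1.2.1.1 (add p, q):
                × closes — contains both p and !p.
              branch 1.2.1.2 (add !p, !q):
                !(p && !p): β-rule — branch into !p  //  !!p.
                  branch 1.2.1.2.1 (add !p):
                    ○ open, literals {p=F, q=F, r=T}.
                  branch 1.2.1.2.2 (add !!p):
                    × closes — contains both p and !p.
          branch 1.2.2 (add ((q == (r && !p)) || p)):
            ((q == (r && !p)) || p): β-rule — branch into (q == (r && !p))  //  p.
              branch 1.2.2.1 (add (q == (r && !p))):
                (q == (r && !p)): β-rule — branch into q, (r && !p)  //  !q, !(r && !p).
                  branch 1.2.2.1.1 (add q, (r && !p)):
                    (r && !p): α-rule — add r, !p.
                    ○ open, literals {p=F, q=T, r=T}.
                  branch 1.2.2.1.2 (add !q, !(r && !p)):
                    !(r && !p): β-rule — branch into !r  //  !!p.
                      branch 1.2.2.1.2.1 (add !r):
                        × closes — contains both r and !r.
                      branch 1.2.2.1.2.2 (add !!p):
                        × closes — contains both p and !p.
              branch 1.2.2.2 (add p):
                × closes — contains both p and !p.
  branch 2 (add !!!(((p == q) -> (p && !p)) -> ((q == (r && !p)) || p)), !(p == !r)):
    !!!(((p == q) -> (p && !p)) -> ((q == (r && !p)) || p)): drop double negation, giving !(((p == q) -> (p && !p)) -> ((q == (r && !p)) || p)).
    !(((p == q) -> (p && !p)) -> ((q == (r && !p)) || p)): α-rule — add ((p == q) -> (p && !p)), !((q == (r && !p)) || p).
    !((q == (r && !p)) || p): α-rule — add !(q == (r && !p)), !p.
    !(p == !r): β-rule — branch into p, !!r  //  !p, !r.
      branch 2.1 (add p, !!r):
        × closes — contains both p and !p.
      branch 2.2 (add !p, !r):
        ((p == q) -> (p && !p)): β-rule — branch into !(p == q)  //  (p && !p).
          branch 2.2.1 (add !(p == q)):
            !(q == (r && !p)): β-rule — branch into q, !(r && !p)  //  !q, (r && !p).
              branch 2.2.1.1 (add q, !(r && !p)):
                !(p == q): β-rule — branch into p, !q  //  !p, q.
                  branch 2.2.1.1.1 (add p, !q):
                    × closes — contains both p and !p.
                  branch 2.2.1.1.2 (add !p, q):
                    !(r && !p): β-rule — branch into !r  //  !!p.
                      branch 2.2.1.1.2.1 (add !r):
                        ○ open, literals {p=F, q=T, r=F}.
                      branch 2.2.1.1.2.2 (add !!p):
                        × closes — contains both p and !p.
              branch 2.2.1.2 (add !q, (r && !p)):
                (r && !p): α-rule — add r, !p.
                × closes — contains both r and !r.
          branch 2.2.2 (add (p && !p)):
            (p && !p): α-rule — add p, !p.
            × closes — contains both p and !p.
13 branches closed, 7 open.
Each open branch fixes some atoms; the unmentioned ones are free. Counting distinct full assignments: branch {p=T, q=T, r=F} (none free) contributes 1 new; branch {p=T, q=F, r=F} (none free) contributes 1 new; branch {p=T, q=F, r=F} (none free) contributes 0 new; branch {p=T, r=F} (q) contributes 0 new; branch {p=F, q=F, r=T} (none free) contributes 1 new; branch {p=F, q=T, r=T} (none free) contributes 1 new; branch {p=F, q=T, r=F} (none free) contributes 1 new. Total: 5.

5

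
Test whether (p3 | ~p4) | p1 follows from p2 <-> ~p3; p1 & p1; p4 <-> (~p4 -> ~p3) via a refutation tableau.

Yes

Initial set: {T (p2 <-> ~p3); T (p1 & p1); T (p4 <-> (~p4 -> ~p3)); F ((p3 | ~p4) | p1)}.
T (p1 & p1): α-rule — add T p1, T p1.
F ((p3 | ~p4) | p1): α-rule — add F (p3 | ~p4), F p1.
× closes — contains both p1 and ~p1.
All 1 branch closes.
Every branch closed, so the premises entail the conclusion.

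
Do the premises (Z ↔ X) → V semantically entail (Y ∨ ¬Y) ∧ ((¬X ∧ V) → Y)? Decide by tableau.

No

Initial set: {((Z ↔ X) → V); ¬((Y ∨ ¬Y) ∧ ((¬X ∧ V) → Y))}.
((Z ↔ X) → V): β-rule — branch into ¬(Z ↔ X)  //  V.
  branch 1 (add ¬(Z ↔ X)):
    ¬((Y ∨ ¬Y) ∧ ((¬X ∧ V) → Y)): β-rule — branch into ¬(Y ∨ ¬Y)  //  ¬((¬X ∧ V) → Y).
      branch 1.1 (add ¬(Y ∨ ¬Y)):
        ¬(Y ∨ ¬Y): α-rule — add ¬Y, ¬¬Y.
        × closes — contains both Y and ¬Y.
      branch 1.2 (add ¬((¬X ∧ V) → Y)):
        ¬((¬X ∧ V) → Y): α-rule — add (¬X ∧ V), ¬Y.
        (¬X ∧ V): α-rule — add ¬X, V.
        ¬(Z ↔ X): β-rule — branch into Z, ¬X  //  ¬Z, X.
          branch 1.2.1 (add Z, ¬X):
            ○ open, literals {V=1, X=0, Y=0, Z=1}.
          branch 1.2.2 (add ¬Z, X):
            × closes — contains both X and ¬X.
  branch 2 (add V):
    ¬((Y ∨ ¬Y) ∧ ((¬X ∧ V) → Y)): β-rule — branch into ¬(Y ∨ ¬Y)  //  ¬((¬X ∧ V) → Y).
      branch 2.1 (add ¬(Y ∨ ¬Y)):
        ¬(Y ∨ ¬Y): α-rule — add ¬Y, ¬¬Y.
        × closes — contains both Y and ¬Y.
      branch 2.2 (add ¬((¬X ∧ V) → Y)):
        ¬((¬X ∧ V) → Y): α-rule — add (¬X ∧ V), ¬Y.
        (¬X ∧ V): α-rule — add ¬X, V.
        ○ open, literals {V=1, X=0, Y=0}.
3 branches closed, 2 open.
An open branch gives a countermodel: V=1, X=0, Y=0, Z=1 (unmentioned atoms arbitrary); the premises hold there but the conclusion fails.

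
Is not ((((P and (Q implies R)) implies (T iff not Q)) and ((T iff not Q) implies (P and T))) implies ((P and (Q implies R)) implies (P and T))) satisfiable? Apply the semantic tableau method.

Unsatisfiable

Initial set: {T not ((((P and (Q implies R)) implies (T iff not Q)) and ((T iff not Q) implies (P and T))) implies ((P and (Q implies R)) implies (P and T)))}.
T not ((((P and (Q implies R)) implies (T iff not Q)) and ((T iff not Q) implies (P and T))) implies ((P and (Q implies R)) implies (P and T))): α-rule — add T (((P and (Q implies R)) implies (T iff not Q)) and ((T iff not Q) implies (P and T))), F ((P and (Q implies R)) implies (P and T)).
T (((P and (Q implies R)) implies (T iff not Q)) and ((T iff not Q) implies (P and T))): α-rule — add T ((P and (Q implies R)) implies (T iff not Q)), T ((T iff not Q) implies (P and T)).
F ((P and (Q implies R)) implies (P and T)): α-rule — add T (P and (Q implies R)), F (P and T).
T (P and (Q implies R)): α-rule — add T P, T (Q implies R).
T ((P and (Q implies R)) implies (T iff not Q)): β-rule — branch into F (P and (Q implies R))  //  T (T iff not Q).
  branch 1 (add F (P and (Q implies R))):
    T ((T iff not Q) implies (P and T)): β-rule — branch into F (T iff not Q)  //  T (P and T).
      branch 1.1 (add F (T iff not Q)):
        F (P and T): β-rule — branch into F P  //  F T.
          branch 1.1.1 (add F P):
            × closes — contains both P and not P.
          branch 1.1.2 (add F T):
            T (Q implies R): β-rule — branch into F Q  //  T R.
              branch 1.1.2.1 (add F Q):
                F (P and (Q implies R)): β-rule — branch into F P  //  F (Q implies R).
                  branch 1.1.2.1.1 (add F P):
                    × closes — contains both P and not P.
                  branch 1.1.2.1.2 (add F (Q implies R)):
                    F (Q implies R): α-rule — add T Q, F R.
                    × closes — contains both Q and not Q.
              branch 1.1.2.2 (add T R):
                F (P and (Q implies R)): β-rule — branch into F P  //  F (Q implies R).
                  branch 1.1.2.2.1 (add F P):
                    × closes — contains both P and not P.
                  branch 1.1.2.2.2 (add F (Q implies R)):
                    F (Q implies R): α-rule — add T Q, F R.
                    × closes — contains both R and not R.
      branch 1.2 (add T (P and T)):
        T (P and T): α-rule — add T P, T T.
        F (P and T): β-rule — branch into F P  //  F T.
          branch 1.2.1 (add F P):
            × closes — contains both P and not P.
          branch 1.2.2 (add F T):
            × closes — contains both T and not T.
  branch 2 (add T (T iff not Q)):
    T ((T iff not Q) implies (P and T)): β-rule — branch into F (T iff not Q)  //  T (P and T).
      branch 2.1 (add F (T iff not Q)):
        F (P and T): β-rule — branch into F P  //  F T.
          branch 2.1.1 (add F P):
            × closes — contains both P and not P.
          branch 2.1.2 (add F T):
            T (Q implies R): β-rule — branch into F Q  //  T R.
              branch 2.1.2.1 (add F Q):
                T (T iff not Q): β-rule — branch into T T, T not Q  //  F T, F not Q.
                  branch 2.1.2.1.1 (add T T, T not Q):
                    × closes — contains both T and not T.
                  branch 2.1.2.1.2 (add F T, F not Q):
                    × closes — contains both Q and not Q.
              branch 2.1.2.2 (add T R):
                T (T iff not Q): β-rule — branch into T T, T not Q  //  F T, F not Q.
                  branch 2.1.2.2.1 (add T T, T not Q):
                    × closes — contains both T and not T.
                  branch 2.1.2.2.2 (add F T, F not Q):
                    F (T iff not Q): β-rule — branch into T T, F not Q  //  F T, T not Q.
                      branch 2.1.2.2.2.1 (add T T, F not Q):
                        × closes — contains both T and not T.
                      branch 2.1.2.2.2.2 (add F T, T not Q):
                        × closes — contains both Q and not Q.
      branch 2.2 (add T (P and T)):
        T (P and T): α-rule — add T P, T T.
        F (P and T): β-rule — branch into F P  //  F T.
          branch 2.2.1 (add F P):
            × closes — contains both P and not P.
          branch 2.2.2 (add F T):
            × closes — contains both T and not T.
All 15 branches close.
Every branch closed; the formula is unsatisfiable.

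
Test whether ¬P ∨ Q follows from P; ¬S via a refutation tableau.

Initial set: {P; ¬S; ¬(¬P ∨ Q)}.
¬(¬P ∨ Q): α-rule — add ¬¬P, ¬Q.
○ open, literals {P=true, Q=false, S=false}.
0 branches closed, 1 open.
An open branch gives a countermodel: P=true, Q=false, S=false (unmentioned atoms arbitrary); the premises hold there but the conclusion fails.

No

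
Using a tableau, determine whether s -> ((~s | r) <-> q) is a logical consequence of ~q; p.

No

Initial set: {~q; p; ~(s -> ((~s | r) <-> q))}.
~(s -> ((~s | r) <-> q)): α-rule — add s, ~((~s | r) <-> q).
~((~s | r) <-> q): β-rule — branch into (~s | r), ~q  //  ~(~s | r), q.
  branch 1 (add (~s | r), ~q):
    (~s | r): β-rule — branch into ~s  //  r.
      branch 1.1 (add ~s):
        × closes — contains both s and ~s.
      branch 1.2 (add r):
        ○ open, literals {p=true, q=false, r=true, s=true}.
  branch 2 (add ~(~s | r), q):
    × closes — contains both q and ~q.
2 branches closed, 1 open.
An open branch gives a countermodel: p=true, q=false, r=true, s=true (unmentioned atoms arbitrary); the premises hold there but the conclusion fails.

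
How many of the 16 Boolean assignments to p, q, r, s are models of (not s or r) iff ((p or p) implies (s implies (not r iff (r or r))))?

Initial set: {((not s or r) iff ((p or p) implies (s implies (not r iff (r or r)))))}.
((not s or r) iff ((p or p) implies (s implies (not r iff (r or r))))): β-rule — branch into (not s or r), ((p or p) implies (s implies (not r iff (r or r))))  //  not (not s or r), not ((p or p) implies (s implies (not r iff (r or r)))).
  branch 1 (add (not s or r), ((p or p) implies (s implies (not r iff (r or r))))):
    (not s or r): β-rule — branch into not s  //  r.
      branch 1.1 (add not s):
        ((p or p) implies (s implies (not r iff (r or r)))): β-rule — branch into not (p or p)  //  (s implies (not r iff (r or r))).
          branch 1.1.1 (add not (p or p)):
            not (p or p): α-rule — add not p, not p.
            ○ open, literals {p=0, s=0}.
          branch 1.1.2 (add (s implies (not r iff (r or r)))):
            (s implies (not r iff (r or r))): β-rule — branch into not s  //  (not r iff (r or r)).
              branch 1.1.2.1 (add not s):
                ○ open, literals {s=0}.
              branch 1.1.2.2 (add (not r iff (r or r))):
                (not r iff (r or r)): β-rule — branch into not r, (r or r)  //  not not r, not (r or r).
                  branch 1.1.2.2.1 (add not r, (r or r)):
                    (r or r): β-rule — branch into r  //  r.
                      branch 1.1.2.2.1.1 (add r):
                        × closes — contains both r and not r.
                      branch 1.1.2.2.1.2 (add r):
                        × closes — contains both r and not r.
                  branch 1.1.2.2.2 (add not not r, not (r or r)):
                    not (r or r): α-rule — add not r, not r.
                    × closes — contains both r and not r.
      branch 1.2 (add r):
        ((p or p) implies (s implies (not r iff (r or r)))): β-rule — branch into not (p or p)  //  (s implies (not r iff (r or r))).
          branch 1.2.1 (add not (p or p)):
            not (p or p): α-rule — add not p, not p.
            ○ open, literals {p=0, r=1}.
          branch 1.2.2 (add (s implies (not r iff (r or r)))):
            (s implies (not r iff (r or r))): β-rule — branch into not s  //  (not r iff (r or r)).
              branch 1.2.2.1 (add not s):
                ○ open, literals {r=1, s=0}.
              branch 1.2.2.2 (add (not r iff (r or r))):
                (not r iff (r or r)): β-rule — branch into not r, (r or r)  //  not not r, not (r or r).
                  branch 1.2.2.2.1 (add not r, (r or r)):
                    × closes — contains both r and not r.
                  branch 1.2.2.2.2 (add not not r, not (r or r)):
                    not (r or r): α-rule — add not r, not r.
                    × closes — contains both r and not r.
  branch 2 (add not (not s or r), not ((p or p) implies (s implies (not r iff (r or r))))):
    not (not s or r): α-rule — add not not s, not r.
    not ((p or p) implies (s implies (not r iff (r or r)))): α-rule — add (p or p), not (s implies (not r iff (r or r))).
    not (s implies (not r iff (r or r))): α-rule — add s, not (not r iff (r or r)).
    (p or p): β-rule — branch into p  //  p.
      branch 2.1 (add p):
        not (not r iff (r or r)): β-rule — branch into not r, not (r or r)  //  not not r, (r or r).
          branch 2.1.1 (add not r, not (r or r)):
            not (r or r): α-rule — add not r, not r.
            ○ open, literals {p=1, r=0, s=1}.
          branch 2.1.2 (add not not r, (r or r)):
            × closes — contains both r and not r.
      branch 2.2 (add p):
        not (not r iff (r or r)): β-rule — branch into not r, not (r or r)  //  not not r, (r or r).
          branch 2.2.1 (add not r, not (r or r)):
            not (r or r): α-rule — add not r, not r.
            ○ open, literals {p=1, r=0, s=1}.
          branch 2.2.2 (add not not r, (r or r)):
            × closes — contains both r and not r.
7 branches closed, 6 open.
Each open branch fixes some atoms; the unmentioned ones are free. Counting distinct full assignments: branch {p=0, s=0} (q, r) contributes 4 new; branch {s=0} (p, q, r) contributes 4 new; branch {p=0, r=1} (q, s) contributes 2 new; branch {r=1, s=0} (p, q) contributes 0 new; branch {p=1, r=0, s=1} (q) contributes 2 new; branch {p=1, r=0, s=1} (q) contributes 0 new. Total: 12.

12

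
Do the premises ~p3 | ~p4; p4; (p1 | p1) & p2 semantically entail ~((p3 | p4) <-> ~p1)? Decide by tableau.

Yes

Initial set: {(~p3 | ~p4); p4; ((p1 | p1) & p2); ~~((p3 | p4) <-> ~p1)}.
((p1 | p1) & p2): α-rule — add (p1 | p1), p2.
(~p3 | ~p4): β-rule — branch into ~p3  //  ~p4.
  branch 1 (add ~p3):
    ~~((p3 | p4) <-> ~p1): β-rule — branch into (p3 | p4), ~p1  //  ~(p3 | p4), ~~p1.
      branch 1.1 (add (p3 | p4), ~p1):
        (p1 | p1): β-rule — branch into p1  //  p1.
          branch 1.1.1 (add p1):
            × closes — contains both p1 and ~p1.
          branch 1.1.2 (add p1):
            × closes — contains both p1 and ~p1.
      branch 1.2 (add ~(p3 | p4), ~~p1):
        ~(p3 | p4): α-rule — add ~p3, ~p4.
        × closes — contains both p4 and ~p4.
  branch 2 (add ~p4):
    × closes — contains both p4 and ~p4.
All 4 branches close.
Every branch closed, so the premises entail the conclusion.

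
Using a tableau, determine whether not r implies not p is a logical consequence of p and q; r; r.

Yes

Initial set: {(p and q); r; r; not (not r implies not p)}.
(p and q): α-rule — add p, q.
not (not r implies not p): α-rule — add not r, not not p.
× closes — contains both r and not r.
All 1 branch closes.
Every branch closed, so the premises entail the conclusion.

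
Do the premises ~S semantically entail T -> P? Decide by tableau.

No

Initial set: {~S; ~(T -> P)}.
~(T -> P): α-rule — add T, ~P.
○ open, literals {P=false, S=false, T=true}.
0 branches closed, 1 open.
An open branch gives a countermodel: P=false, S=false, T=true (unmentioned atoms arbitrary); the premises hold there but the conclusion fails.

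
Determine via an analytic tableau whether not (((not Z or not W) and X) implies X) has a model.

Unsatisfiable

Initial set: {not (((not Z or not W) and X) implies X)}.
not (((not Z or not W) and X) implies X): α-rule — add ((not Z or not W) and X), not X.
((not Z or not W) and X): α-rule — add (not Z or not W), X.
× closes — contains both X and not X.
All 1 branch closes.
Every branch closed; the formula is unsatisfiable.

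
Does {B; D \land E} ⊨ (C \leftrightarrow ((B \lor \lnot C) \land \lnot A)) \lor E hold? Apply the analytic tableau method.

Initial set: {T B; T (D \land E); F ((C \leftrightarrow ((B \lor \lnot C) \land \lnot A)) \lor E)}.
T (D \land E): α-rule — add T D, T E.
F ((C \leftrightarrow ((B \lor \lnot C) \land \lnot A)) \lor E): α-rule — add F (C \leftrightarrow ((B \lor \lnot C) \land \lnot A)), F E.
× closes — contains both E and \lnot E.
All 1 branch closes.
Every branch closed, so the premises entail the conclusion.

Yes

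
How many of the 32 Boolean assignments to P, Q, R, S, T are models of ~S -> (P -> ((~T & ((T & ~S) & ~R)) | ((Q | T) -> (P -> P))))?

32

Initial set: {(~S -> (P -> ((~T & ((T & ~S) & ~R)) | ((Q | T) -> (P -> P)))))}.
(~S -> (P -> ((~T & ((T & ~S) & ~R)) | ((Q | T) -> (P -> P))))): β-rule — branch into ~~S  //  (P -> ((~T & ((T & ~S) & ~R)) | ((Q | T) -> (P -> P)))).
  branch 1 (add ~~S):
    ○ open, literals {S=true}.
  branch 2 (add (P -> ((~T & ((T & ~S) & ~R)) | ((Q | T) -> (P -> P))))):
    (P -> ((~T & ((T & ~S) & ~R)) | ((Q | T) -> (P -> P)))): β-rule — branch into ~P  //  ((~T & ((T & ~S) & ~R)) | ((Q | T) -> (P -> P))).
      branch 2.1 (add ~P):
        ○ open, literals {P=false}.
      branch 2.2 (add ((~T & ((T & ~S) & ~R)) | ((Q | T) -> (P -> P)))):
        ((~T & ((T & ~S) & ~R)) | ((Q | T) -> (P -> P))): β-rule — branch into (~T & ((T & ~S) & ~R))  //  ((Q | T) -> (P -> P)).
          branch 2.2.1 (add (~T & ((T & ~S) & ~R))):
            (~T & ((T & ~S) & ~R)): α-rule — add ~T, ((T & ~S) & ~R).
            ((T & ~S) & ~R): α-rule — add (T & ~S), ~R.
            (T & ~S): α-rule — add T, ~S.
            × closes — contains both T and ~T.
          branch 2.2.2 (add ((Q | T) -> (P -> P))):
            ((Q | T) -> (P -> P)): β-rule — branch into ~(Q | T)  //  (P -> P).
              branch 2.2.2.1 (add ~(Q | T)):
                ~(Q | T): α-rule — add ~Q, ~T.
                ○ open, literals {Q=false, T=false}.
              branch 2.2.2.2 (add (P -> P)):
                (P -> P): β-rule — branch into ~P  //  P.
                  branch 2.2.2.2.1 (add ~P):
                    ○ open, literals {P=false}.
                  branch 2.2.2.2.2 (add P):
                    ○ open, literals {P=true}.
1 branch closed, 5 open.
Each open branch fixes some atoms; the unmentioned ones are free. Counting distinct full assignments: branch {S=true} (P, Q, R, T) contributes 16 new; branch {P=false} (Q, R, S, T) contributes 8 new; branch {Q=false, T=false} (P, R, S) contributes 2 new; branch {P=false} (Q, R, S, T) contributes 0 new; branch {P=true} (Q, R, S, T) contributes 6 new. Total: 32.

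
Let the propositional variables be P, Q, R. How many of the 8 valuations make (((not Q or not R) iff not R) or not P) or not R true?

7

Initial set: {((((not Q or not R) iff not R) or not P) or not R)}.
((((not Q or not R) iff not R) or not P) or not R): β-rule — branch into (((not Q or not R) iff not R) or not P)  //  not R.
  branch 1 (add (((not Q or not R) iff not R) or not P)):
    (((not Q or not R) iff not R) or not P): β-rule — branch into ((not Q or not R) iff not R)  //  not P.
      branch 1.1 (add ((not Q or not R) iff not R)):
        ((not Q or not R) iff not R): β-rule — branch into (not Q or not R), not R  //  not (not Q or not R), not not R.
          branch 1.1.1 (add (not Q or not R), not R):
            (not Q or not R): β-rule — branch into not Q  //  not R.
              branch 1.1.1.1 (add not Q):
                ○ open, literals {Q=F, R=F}.
              branch 1.1.1.2 (add not R):
                ○ open, literals {R=F}.
          branch 1.1.2 (add not (not Q or not R), not not R):
            not (not Q or not R): α-rule — add not not Q, not not R.
            ○ open, literals {Q=T, R=T}.
      branch 1.2 (add not P):
        ○ open, literals {P=F}.
  branch 2 (add not R):
    ○ open, literals {R=F}.
0 branches closed, 5 open.
Each open branch fixes some atoms; the unmentioned ones are free. Counting distinct full assignments: branch {Q=F, R=F} (P) contributes 2 new; branch {R=F} (P, Q) contributes 2 new; branch {Q=T, R=T} (P) contributes 2 new; branch {P=F} (Q, R) contributes 1 new; branch {R=F} (P, Q) contributes 0 new. Total: 7.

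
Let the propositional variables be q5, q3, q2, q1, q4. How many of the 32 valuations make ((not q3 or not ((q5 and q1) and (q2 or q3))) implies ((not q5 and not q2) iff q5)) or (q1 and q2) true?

Initial set: {(((not q3 or not ((q5 and q1) and (q2 or q3))) implies ((not q5 and not q2) iff q5)) or (q1 and q2))}.
(((not q3 or not ((q5 and q1) and (q2 or q3))) implies ((not q5 and not q2) iff q5)) or (q1 and q2)): β-rule — branch into ((not q3 or not ((q5 and q1) and (q2 or q3))) implies ((not q5 and not q2) iff q5))  //  (q1 and q2).
  branch 1 (add ((not q3 or not ((q5 and q1) and (q2 or q3))) implies ((not q5 and not q2) iff q5))):
    ((not q3 or not ((q5 and q1) and (q2 or q3))) implies ((not q5 and not q2) iff q5)): β-rule — branch into not (not q3 or not ((q5 and q1) and (q2 or q3)))  //  ((not q5 and not q2) iff q5).
      branch 1.1 (add not (not q3 or not ((q5 and q1) and (q2 or q3)))):
        not (not q3 or not ((q5 and q1) and (q2 or q3))): α-rule — add not not q3, not not ((q5 and q1) and (q2 or q3)).
        not not ((q5 and q1) and (q2 or q3)): α-rule — add (q5 and q1), (q2 or q3).
        (q5 and q1): α-rule — add q5, q1.
        (q2 or q3): β-rule — branch into q2  //  q3.
          branch 1.1.1 (add q2):
            ○ open, literals {q1=T, q2=T, q3=T, q5=T}.
          branch 1.1.2 (add q3):
            ○ open, literals {q1=T, q3=T, q5=T}.
      branch 1.2 (add ((not q5 and not q2) iff q5)):
        ((not q5 and not q2) iff q5): β-rule — branch into (not q5 and not q2), q5  //  not (not q5 and not q2), not q5.
          branch 1.2.1 (add (not q5 and not q2), q5):
            (not q5 and not q2): α-rule — add not q5, not q2.
            × closes — contains both q5 and not q5.
          branch 1.2.2 (add not (not q5 and not q2), not q5):
            not (not q5 and not q2): β-rule — branch into not not q5  //  not not q2.
              branch 1.2.2.1 (add not not q5):
                × closes — contains both q5 and not q5.
              branch 1.2.2.2 (add not not q2):
                ○ open, literals {q2=T, q5=F}.
  branch 2 (add (q1 and q2)):
    (q1 and q2): α-rule — add q1, q2.
    ○ open, literals {q1=T, q2=T}.
2 branches closed, 4 open.
Each open branch fixes some atoms; the unmentioned ones are free. Counting distinct full assignments: branch {q1=T, q2=T, q3=T, q5=T} (q4) contributes 2 new; branch {q1=T, q3=T, q5=T} (q2, q4) contributes 2 new; branch {q2=T, q5=F} (q3, q1, q4) contributes 8 new; branch {q1=T, q2=T} (q5, q3, q4) contributes 2 new. Total: 14.

14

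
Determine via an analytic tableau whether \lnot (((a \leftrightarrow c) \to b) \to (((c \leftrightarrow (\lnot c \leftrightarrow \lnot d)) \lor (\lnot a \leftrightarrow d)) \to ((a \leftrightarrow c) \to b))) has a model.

Initial set: {\lnot (((a \leftrightarrow c) \to b) \to (((c \leftrightarrow (\lnot c \leftrightarrow \lnot d)) \lor (\lnot a \leftrightarrow d)) \to ((a \leftrightarrow c) \to b)))}.
\lnot (((a \leftrightarrow c) \to b) \to (((c \leftrightarrow (\lnot c \leftrightarrow \lnot d)) \lor (\lnot a \leftrightarrow d)) \to ((a \leftrightarrow c) \to b))): α-rule — add ((a \leftrightarrow c) \to b), \lnot (((c \leftrightarrow (\lnot c \leftrightarrow \lnot d)) \lor (\lnot a \leftrightarrow d)) \to ((a \leftrightarrow c) \to b)).
\lnot (((c \leftrightarrow (\lnot c \leftrightarrow \lnot d)) \lor (\lnot a \leftrightarrow d)) \to ((a \leftrightarrow c) \to b)): α-rule — add ((c \leftrightarrow (\lnot c \leftrightarrow \lnot d)) \lor (\lnot a \leftrightarrow d)), \lnot ((a \leftrightarrow c) \to b).
\lnot ((a \leftrightarrow c) \to b): α-rule — add (a \leftrightarrow c), \lnot b.
((a \leftrightarrow c) \to b): β-rule — branch into \lnot (a \leftrightarrow c)  //  b.
  branch 1 (add \lnot (a \leftrightarrow c)):
    ((c \leftrightarrow (\lnot c \leftrightarrow \lnot d)) \lor (\lnot a \leftrightarrow d)): β-rule — branch into (c \leftrightarrow (\lnot c \leftrightarrow \lnot d))  //  (\lnot a \leftrightarrow d).
      branch 1.1 (add (c \leftrightarrow (\lnot c \leftrightarrow \lnot d))):
        (a \leftrightarrow c): β-rule — branch into a, c  //  \lnot a, \lnot c.
          branch 1.1.1 (add a, c):
            \lnot (a \leftrightarrow c): β-rule — branch into a, \lnot c  //  \lnot a, c.
              branch 1.1.1.1 (add a, \lnot c):
                × closes — contains both c and \lnot c.
              branch 1.1.1.2 (add \lnot a, c):
                × closes — contains both a and \lnot a.
          branch 1.1.2 (add \lnot a, \lnot c):
            \lnot (a \leftrightarrow c): β-rule — branch into a, \lnot c  //  \lnot a, c.
              branch 1.1.2.1 (add a, \lnot c):
                × closes — contains both a and \lnot a.
              branch 1.1.2.2 (add \lnot a, c):
                × closes — contains both c and \lnot c.
      branch 1.2 (add (\lnot a \leftrightarrow d)):
        (a \leftrightarrow c): β-rule — branch into a, c  //  \lnot a, \lnot c.
          branch 1.2.1 (add a, c):
            \lnot (a \leftrightarrow c): β-rule — branch into a, \lnot c  //  \lnot a, c.
              branch 1.2.1.1 (add a, \lnot c):
                × closes — contains both c and \lnot c.
              branch 1.2.1.2 (add \lnot a, c):
                × closes — contains both a and \lnot a.
          branch 1.2.2 (add \lnot a, \lnot c):
            \lnot (a \leftrightarrow c): β-rule — branch into a, \lnot c  //  \lnot a, c.
              branch 1.2.2.1 (add a, \lnot c):
                × closes — contains both a and \lnot a.
              branch 1.2.2.2 (add \lnot a, c):
                × closes — contains both c and \lnot c.
  branch 2 (add b):
    × closes — contains both b and \lnot b.
All 9 branches close.
Every branch closed; the formula is unsatisfiable.

Unsatisfiable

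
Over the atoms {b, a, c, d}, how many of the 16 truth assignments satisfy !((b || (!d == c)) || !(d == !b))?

2

Initial set: {!((b || (!d == c)) || !(d == !b))}.
!((b || (!d == c)) || !(d == !b)): α-rule — add !(b || (!d == c)), !!(d == !b).
!(b || (!d == c)): α-rule — add !b, !(!d == c).
!!(d == !b): β-rule — branch into d, !b  //  !d, !!b.
  branch 1 (add d, !b):
    !(!d == c): β-rule — branch into !d, !c  //  !!d, c.
      branch 1.1 (add !d, !c):
        × closes — contains both d and !d.
      branch 1.2 (add !!d, c):
        ○ open, literals {b=0, c=1, d=1}.
  branch 2 (add !d, !!b):
    × closes — contains both b and !b.
2 branches closed, 1 open.
Each open branch fixes some atoms; the unmentioned ones are free. Counting distinct full assignments: branch {b=0, c=1, d=1} (a) contributes 2 new. Total: 2.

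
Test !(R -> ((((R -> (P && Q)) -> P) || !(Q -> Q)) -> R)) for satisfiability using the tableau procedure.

Initial set: {!(R -> ((((R -> (P && Q)) -> P) || !(Q -> Q)) -> R))}.
!(R -> ((((R -> (P && Q)) -> P) || !(Q -> Q)) -> R)): α-rule — add R, !((((R -> (P && Q)) -> P) || !(Q -> Q)) -> R).
!((((R -> (P && Q)) -> P) || !(Q -> Q)) -> R): α-rule — add (((R -> (P && Q)) -> P) || !(Q -> Q)), !R.
× closes — contains both R and !R.
All 1 branch closes.
Every branch closed; the formula is unsatisfiable.

Unsatisfiable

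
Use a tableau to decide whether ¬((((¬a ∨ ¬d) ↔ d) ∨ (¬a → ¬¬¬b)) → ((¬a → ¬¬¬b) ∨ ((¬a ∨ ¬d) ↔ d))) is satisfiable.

Unsatisfiable

Initial set: {¬((((¬a ∨ ¬d) ↔ d) ∨ (¬a → ¬¬¬b)) → ((¬a → ¬¬¬b) ∨ ((¬a ∨ ¬d) ↔ d)))}.
¬((((¬a ∨ ¬d) ↔ d) ∨ (¬a → ¬¬¬b)) → ((¬a → ¬¬¬b) ∨ ((¬a ∨ ¬d) ↔ d))): α-rule — add (((¬a ∨ ¬d) ↔ d) ∨ (¬a → ¬¬¬b)), ¬((¬a → ¬¬¬b) ∨ ((¬a ∨ ¬d) ↔ d)).
¬((¬a → ¬¬¬b) ∨ ((¬a ∨ ¬d) ↔ d)): α-rule — add ¬(¬a → ¬¬¬b), ¬((¬a ∨ ¬d) ↔ d).
¬(¬a → ¬¬¬b): α-rule — add ¬a, ¬¬¬¬b.
¬¬¬¬b: drop double negation, giving ¬¬b.
(((¬a ∨ ¬d) ↔ d) ∨ (¬a → ¬¬¬b)): β-rule — branch into ((¬a ∨ ¬d) ↔ d)  //  (¬a → ¬¬¬b).
  branch 1 (add ((¬a ∨ ¬d) ↔ d)):
    ¬((¬a ∨ ¬d) ↔ d): β-rule — branch into (¬a ∨ ¬d), ¬d  //  ¬(¬a ∨ ¬d), d.
      branch 1.1 (add (¬a ∨ ¬d), ¬d):
        ((¬a ∨ ¬d) ↔ d): β-rule — branch into (¬a ∨ ¬d), d  //  ¬(¬a ∨ ¬d), ¬d.
          branch 1.1.1 (add (¬a ∨ ¬d), d):
            × closes — contains both d and ¬d.
          branch 1.1.2 (add ¬(¬a ∨ ¬d), ¬d):
            ¬(¬a ∨ ¬d): α-rule — add ¬¬a, ¬¬d.
            × closes — contains both a and ¬a.
      branch 1.2 (add ¬(¬a ∨ ¬d), d):
        ¬(¬a ∨ ¬d): α-rule — add ¬¬a, ¬¬d.
        × closes — contains both a and ¬a.
  branch 2 (add (¬a → ¬¬¬b)):
    ¬((¬a ∨ ¬d) ↔ d): β-rule — branch into (¬a ∨ ¬d), ¬d  //  ¬(¬a ∨ ¬d), d.
      branch 2.1 (add (¬a ∨ ¬d), ¬d):
        (¬a → ¬¬¬b): β-rule — branch into ¬¬a  //  ¬¬¬b.
          branch 2.1.1 (add ¬¬a):
            × closes — contains both a and ¬a.
          branch 2.1.2 (add ¬¬¬b):
            ¬¬¬b: drop double negation, giving ¬b.
            × closes — contains both b and ¬b.
      branch 2.2 (add ¬(¬a ∨ ¬d), d):
        ¬(¬a ∨ ¬d): α-rule — add ¬¬a, ¬¬d.
        × closes — contains both a and ¬a.
All 6 branches close.
Every branch closed; the formula is unsatisfiable.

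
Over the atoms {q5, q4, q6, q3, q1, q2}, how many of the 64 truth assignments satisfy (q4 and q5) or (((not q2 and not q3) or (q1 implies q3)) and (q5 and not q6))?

Initial set: {T ((q4 and q5) or (((not q2 and not q3) or (q1 implies q3)) and (q5 and not q6)))}.
T ((q4 and q5) or (((not q2 and not q3) or (q1 implies q3)) and (q5 and not q6))): β-rule — branch into T (q4 and q5)  //  T (((not q2 and not q3) or (q1 implies q3)) and (q5 and not q6)).
  branch 1 (add T (q4 and q5)):
    T (q4 and q5): α-rule — add T q4, T q5.
    ○ open, literals {q4=true, q5=true}.
  branch 2 (add T (((not q2 and not q3) or (q1 implies q3)) and (q5 and not q6))):
    T (((not q2 and not q3) or (q1 implies q3)) and (q5 and not q6)): α-rule — add T ((not q2 and not q3) or (q1 implies q3)), T (q5 and not q6).
    T (q5 and not q6): α-rule — add T q5, T not q6.
    T ((not q2 and not q3) or (q1 implies q3)): β-rule — branch into T (not q2 and not q3)  //  T (q1 implies q3).
      branch 2.1 (add T (not q2 and not q3)):
        T (not q2 and not q3): α-rule — add T not q2, T not q3.
        ○ open, literals {q2=false, q3=false, q5=true, q6=false}.
      branch 2.2 (add T (q1 implies q3)):
        T (q1 implies q3): β-rule — branch into F q1  //  T q3.
          branch 2.2.1 (add F q1):
            ○ open, literals {q1=false, q5=true, q6=false}.
          branch 2.2.2 (add T q3):
            ○ open, literals {q3=true, q5=true, q6=false}.
0 branches closed, 4 open.
Each open branch fixes some atoms; the unmentioned ones are free. Counting distinct full assignments: branch {q4=true, q5=true} (q6, q3, q1, q2) contributes 16 new; branch {q2=false, q3=false, q5=true, q6=false} (q4, q1) contributes 2 new; branch {q1=false, q5=true, q6=false} (q4, q3, q2) contributes 3 new; branch {q3=true, q5=true, q6=false} (q4, q1, q2) contributes 2 new. Total: 23.

23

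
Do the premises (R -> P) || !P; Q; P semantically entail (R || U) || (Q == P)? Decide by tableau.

Yes

Initial set: {((R -> P) || !P); Q; P; !((R || U) || (Q == P))}.
!((R || U) || (Q == P)): α-rule — add !(R || U), !(Q == P).
!(R || U): α-rule — add !R, !U.
((R -> P) || !P): β-rule — branch into (R -> P)  //  !P.
  branch 1 (add (R -> P)):
    !(Q == P): β-rule — branch into Q, !P  //  !Q, P.
      branch 1.1 (add Q, !P):
        × closes — contains both P and !P.
      branch 1.2 (add !Q, P):
        × closes — contains both Q and !Q.
  branch 2 (add !P):
    × closes — contains both P and !P.
All 3 branches close.
Every branch closed, so the premises entail the conclusion.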